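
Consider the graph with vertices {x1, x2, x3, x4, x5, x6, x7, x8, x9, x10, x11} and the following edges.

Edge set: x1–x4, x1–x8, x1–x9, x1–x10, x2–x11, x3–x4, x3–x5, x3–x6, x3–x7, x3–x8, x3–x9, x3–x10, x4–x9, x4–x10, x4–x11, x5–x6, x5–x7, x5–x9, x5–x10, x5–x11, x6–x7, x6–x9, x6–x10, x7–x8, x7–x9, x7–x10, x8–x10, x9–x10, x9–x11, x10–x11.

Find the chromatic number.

6

x3, x5, x6, x7, x9, x10 are pairwise adjacent (a clique of size 6), so at least 6 colors are needed.
6 colors suffice: color 1 → {x2, x10}; color 2 → {x8, x9}; color 3 → {x1, x3, x11}; color 4 → {x4, x5}; color 5 → {x7}; color 6 → {x6}. Each edge has distinct colors on its endpoints.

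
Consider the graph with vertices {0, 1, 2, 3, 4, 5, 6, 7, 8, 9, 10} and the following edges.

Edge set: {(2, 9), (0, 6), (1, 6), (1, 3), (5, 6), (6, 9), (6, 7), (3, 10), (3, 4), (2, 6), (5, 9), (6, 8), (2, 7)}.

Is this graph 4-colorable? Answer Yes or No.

The chromatic number is 3. 5, 6, 9 are pairwise adjacent, so at least 3 colors are needed.
3 colors suffice: color a → {3, 6}; color b → {0, 1, 4, 7, 8, 9, 10}; color c → {2, 5}.
Since 4 ≥ 3, a proper 4-coloring certainly exists.

Yes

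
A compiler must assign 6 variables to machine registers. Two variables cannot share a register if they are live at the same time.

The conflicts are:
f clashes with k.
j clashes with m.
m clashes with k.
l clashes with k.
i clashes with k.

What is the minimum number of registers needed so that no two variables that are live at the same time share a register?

j and m conflict, so at least 2 registers are needed.
Using 2 registers: f=2, j=1, m=2, l=2, i=2, k=1. No two conflicting variables share a register.

2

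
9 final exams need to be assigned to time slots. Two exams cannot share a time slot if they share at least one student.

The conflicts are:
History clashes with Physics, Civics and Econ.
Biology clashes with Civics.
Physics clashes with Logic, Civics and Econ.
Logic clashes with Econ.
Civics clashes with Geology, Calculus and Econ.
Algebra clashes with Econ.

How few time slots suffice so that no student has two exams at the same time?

4

History, Physics, Civics, Econ all conflict with each other, so at least 4 time slots are needed.
4 time slots suffice: time slot 1 → {Logic, Civics, Algebra}; time slot 2 → {Biology, Geology, Calculus, Econ}; time slot 3 → {Physics}; time slot 4 → {History}. Every pair that conflicts lands in different time slots.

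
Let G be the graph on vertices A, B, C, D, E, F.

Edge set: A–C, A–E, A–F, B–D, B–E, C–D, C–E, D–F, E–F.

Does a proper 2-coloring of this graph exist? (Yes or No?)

A, C, E are mutually adjacent, so at least 3 colors are needed.
So 2 colors are not enough.

No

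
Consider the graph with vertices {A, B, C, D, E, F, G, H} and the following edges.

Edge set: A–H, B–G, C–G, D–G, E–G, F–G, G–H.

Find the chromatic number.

D and G are adjacent, so at least 2 colors are needed.
A valid assignment using 2 colors: A=1, B=2, C=2, D=2, E=2, F=2, G=1, H=2. Every edge joins two different colors.

2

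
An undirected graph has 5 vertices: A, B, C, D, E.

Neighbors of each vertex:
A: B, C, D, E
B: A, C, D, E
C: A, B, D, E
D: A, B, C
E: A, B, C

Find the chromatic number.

4

A, B, C, E are pairwise adjacent (a clique of size 4), so at least 4 colors are needed.
One proper 4-coloring: A=3, B=2, C=1, D=4, E=4. Each edge has distinct colors on its endpoints.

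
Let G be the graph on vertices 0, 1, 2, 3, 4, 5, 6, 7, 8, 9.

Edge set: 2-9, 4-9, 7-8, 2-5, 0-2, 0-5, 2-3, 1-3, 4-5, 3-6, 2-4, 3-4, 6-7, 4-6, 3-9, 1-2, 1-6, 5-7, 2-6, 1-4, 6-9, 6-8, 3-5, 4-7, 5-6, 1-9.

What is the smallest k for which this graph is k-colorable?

6

1, 2, 3, 4, 6, 9 are pairwise adjacent (a clique of size 6), so at least 6 colors are needed.
One proper 6-coloring: 0=a, 1=f, 2=b, 3=d, 4=c, 5=e, 6=a, 7=b, 8=c, 9=e. Each edge has distinct colors on its endpoints.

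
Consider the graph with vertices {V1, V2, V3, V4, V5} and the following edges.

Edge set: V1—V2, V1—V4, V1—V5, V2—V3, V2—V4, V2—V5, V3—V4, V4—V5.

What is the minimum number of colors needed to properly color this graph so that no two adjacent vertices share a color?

4

V1, V2, V4, V5 are pairwise adjacent (a clique of size 4), so at least 4 colors are needed.
One proper 4-coloring: V1=4, V2=1, V3=3, V4=2, V5=3. No two adjacent vertices share a color.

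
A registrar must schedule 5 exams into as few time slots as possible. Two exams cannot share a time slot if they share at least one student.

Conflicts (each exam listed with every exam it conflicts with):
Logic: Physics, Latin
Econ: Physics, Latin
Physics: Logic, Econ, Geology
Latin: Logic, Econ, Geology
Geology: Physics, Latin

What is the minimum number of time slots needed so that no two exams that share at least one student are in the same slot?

2

Physics and Geology conflict, so at least 2 time slots are needed.
2 time slots suffice: time slot 1 → {Physics, Latin}; time slot 2 → {Logic, Econ, Geology}. Each listed conflict is separated.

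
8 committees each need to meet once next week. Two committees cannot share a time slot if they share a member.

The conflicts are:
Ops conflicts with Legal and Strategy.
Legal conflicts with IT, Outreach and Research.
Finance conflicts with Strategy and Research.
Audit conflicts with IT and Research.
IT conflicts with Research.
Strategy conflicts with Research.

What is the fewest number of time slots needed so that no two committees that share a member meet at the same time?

Legal, IT, Research pairwise conflict, so at least 3 time slots are needed.
Using 3 time slots: Ops=1, Legal=2, Finance=3, Audit=2, IT=3, Strategy=2, Outreach=1, Research=1. Each listed conflict is separated.

3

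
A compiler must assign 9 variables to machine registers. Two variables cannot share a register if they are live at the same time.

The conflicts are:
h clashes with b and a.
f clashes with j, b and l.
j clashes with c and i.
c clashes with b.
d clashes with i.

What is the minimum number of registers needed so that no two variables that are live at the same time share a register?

2

f and b conflict, so at least 2 registers are needed.
A valid assignment using 2 registers: h=2, f=2, j=1, c=2, d=1, b=1, l=1, i=2, a=1. Each listed conflict is separated.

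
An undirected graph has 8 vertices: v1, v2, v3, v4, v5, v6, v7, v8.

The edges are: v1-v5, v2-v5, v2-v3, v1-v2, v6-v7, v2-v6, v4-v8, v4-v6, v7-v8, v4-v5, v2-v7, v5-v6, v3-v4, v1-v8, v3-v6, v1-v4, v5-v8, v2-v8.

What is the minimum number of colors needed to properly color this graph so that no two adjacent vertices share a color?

4

v1, v2, v5, v8 are mutually adjacent (a clique of size 4), so at least 4 colors are needed.
4 colors suffice: color R → {v2, v4}; color B → {v6, v8}; color G → {v3, v5, v7}; color Y → {v1}. Every edge joins two different colors.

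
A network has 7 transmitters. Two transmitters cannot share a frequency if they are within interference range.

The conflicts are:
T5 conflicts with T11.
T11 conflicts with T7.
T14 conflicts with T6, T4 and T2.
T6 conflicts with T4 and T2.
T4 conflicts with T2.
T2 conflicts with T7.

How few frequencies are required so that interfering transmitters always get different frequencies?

4

T14, T6, T4, T2 are mutually in conflict, so at least 4 frequencies are needed.
4 frequencies suffice: frequency 1 → {T11, T2}; frequency 2 → {T5, T14, T7}; frequency 3 → {T4}; frequency 4 → {T6}. Each listed conflict is separated.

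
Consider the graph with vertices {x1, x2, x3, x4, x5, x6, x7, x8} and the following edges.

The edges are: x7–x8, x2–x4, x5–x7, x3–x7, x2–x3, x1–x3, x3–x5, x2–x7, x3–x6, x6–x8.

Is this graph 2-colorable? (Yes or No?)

No

x2, x3, x7 are mutually adjacent, so at least 3 colors are needed.
So 2 colors are not enough.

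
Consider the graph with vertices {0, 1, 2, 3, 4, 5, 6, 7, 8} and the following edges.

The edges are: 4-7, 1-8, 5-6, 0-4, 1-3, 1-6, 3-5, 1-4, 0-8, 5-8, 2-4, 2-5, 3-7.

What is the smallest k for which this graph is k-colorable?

3

The cycle 5-6-1-4-2-5 has odd length 5, so it cannot be 2-colored; at least 3 colors are needed.
One proper 3-coloring: 0=a, 1=a, 2=c, 3=b, 4=b, 5=a, 6=b, 7=a, 8=b. No two adjacent vertices share a color.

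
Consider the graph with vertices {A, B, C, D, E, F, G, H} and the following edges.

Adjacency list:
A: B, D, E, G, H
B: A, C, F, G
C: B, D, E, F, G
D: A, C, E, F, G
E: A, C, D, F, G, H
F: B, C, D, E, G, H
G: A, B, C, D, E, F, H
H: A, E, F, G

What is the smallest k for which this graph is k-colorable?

5

C, D, E, F, G are pairwise adjacent (a clique of size 5), so at least 5 colors are needed.
5 colors suffice: color 1 → {G}; color 2 → {B, E}; color 3 → {A, F}; color 4 → {D, H}; color 5 → {C}. Every edge joins two different colors.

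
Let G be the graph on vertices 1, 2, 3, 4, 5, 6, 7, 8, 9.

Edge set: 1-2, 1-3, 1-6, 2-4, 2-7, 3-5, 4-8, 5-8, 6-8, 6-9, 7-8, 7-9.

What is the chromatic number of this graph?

3

The cycle 6-1-3-5-8-6 has odd length 5, so it cannot be 2-colored; at least 3 colors are needed.
3 colors suffice: color a → {1, 8, 9}; color b → {3, 4, 6, 7}; color c → {2, 5}. Every edge joins two different colors.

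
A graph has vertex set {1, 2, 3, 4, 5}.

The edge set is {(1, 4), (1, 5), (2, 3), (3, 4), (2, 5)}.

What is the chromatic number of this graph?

The cycle 5-1-4-3-2-5 has odd length 5, so it cannot be 2-colored; at least 3 colors are needed.
3 colors suffice: 1=blue, 2=red, 3=blue, 4=red, 5=green. Each edge has distinct colors on its endpoints.

3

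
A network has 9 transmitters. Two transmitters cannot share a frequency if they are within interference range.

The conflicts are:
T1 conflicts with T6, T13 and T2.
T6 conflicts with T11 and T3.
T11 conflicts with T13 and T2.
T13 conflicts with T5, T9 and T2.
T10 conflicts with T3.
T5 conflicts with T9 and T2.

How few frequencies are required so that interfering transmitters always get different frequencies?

T11, T13, T2 pairwise conflict, so at least 3 frequencies are needed.
3 frequencies suffice: T1=3, T6=1, T11=3, T13=1, T10=1, T3=2, T5=3, T9=2, T2=2. Each listed conflict is separated.

3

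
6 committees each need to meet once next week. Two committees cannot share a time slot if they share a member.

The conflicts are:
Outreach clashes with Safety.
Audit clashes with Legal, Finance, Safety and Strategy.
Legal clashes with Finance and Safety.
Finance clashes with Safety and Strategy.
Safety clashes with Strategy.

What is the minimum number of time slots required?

Audit, Legal, Finance, Safety all conflict with each other, so at least 4 time slots are needed.
A valid assignment using 4 time slots: Outreach=2, Audit=3, Legal=4, Finance=2, Safety=1, Strategy=4. Each listed conflict is separated.

4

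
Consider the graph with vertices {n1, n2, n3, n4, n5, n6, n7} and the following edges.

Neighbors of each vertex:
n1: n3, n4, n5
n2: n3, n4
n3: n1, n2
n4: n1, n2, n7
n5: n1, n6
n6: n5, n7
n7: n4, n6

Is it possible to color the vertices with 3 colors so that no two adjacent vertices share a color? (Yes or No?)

The chromatic number is 3. The cycle n1-n5-n6-n7-n4-n1 has odd length 5, so it cannot be 2-colored; at least 3 colors are needed.
3 colors suffice: n1=2, n2=2, n3=1, n4=1, n5=3, n6=1, n7=2.
That is already a proper 3-coloring.

Yes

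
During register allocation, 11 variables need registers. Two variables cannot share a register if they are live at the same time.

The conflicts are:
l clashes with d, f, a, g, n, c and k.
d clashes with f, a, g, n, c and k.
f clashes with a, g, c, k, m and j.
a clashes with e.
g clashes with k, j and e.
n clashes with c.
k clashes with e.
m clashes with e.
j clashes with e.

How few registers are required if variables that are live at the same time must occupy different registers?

l, d, f, g, k are mutually in conflict, so at least 5 registers are needed.
Using 5 registers: l=3, d=2, f=1, a=4, g=4, n=1, c=4, k=5, m=2, j=2, e=1. Every pair that conflicts lands in different registers.

5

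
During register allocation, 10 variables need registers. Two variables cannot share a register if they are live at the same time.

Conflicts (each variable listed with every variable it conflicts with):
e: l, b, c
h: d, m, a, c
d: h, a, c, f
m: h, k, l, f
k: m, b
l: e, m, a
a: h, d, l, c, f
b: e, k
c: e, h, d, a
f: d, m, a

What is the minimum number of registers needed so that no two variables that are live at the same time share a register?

4

h, d, a, c pairwise conflict, so at least 4 registers are needed.
A valid assignment using 4 registers: e=1, h=2, d=4, m=1, k=2, l=2, a=1, b=3, c=3, f=2. Every pair that conflicts lands in different registers.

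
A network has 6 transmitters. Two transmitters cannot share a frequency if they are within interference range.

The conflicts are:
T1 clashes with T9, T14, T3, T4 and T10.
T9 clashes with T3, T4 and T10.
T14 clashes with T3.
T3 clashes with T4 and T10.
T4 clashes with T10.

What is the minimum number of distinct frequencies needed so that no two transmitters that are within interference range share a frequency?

5

T1, T9, T3, T4, T10 pairwise conflict, so at least 5 frequencies are needed.
5 frequencies suffice: frequency 1 → {T3}; frequency 2 → {T1}; frequency 3 → {T14, T4}; frequency 4 → {T9}; frequency 5 → {T10}. Each listed conflict is separated.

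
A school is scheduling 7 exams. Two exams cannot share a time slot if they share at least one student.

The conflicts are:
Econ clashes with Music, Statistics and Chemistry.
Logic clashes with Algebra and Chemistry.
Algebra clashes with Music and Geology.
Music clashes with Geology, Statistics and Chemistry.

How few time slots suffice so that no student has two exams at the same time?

Econ, Music, Statistics pairwise conflict, so at least 3 time slots are needed.
3 time slots suffice: Econ=2, Logic=1, Algebra=2, Music=1, Geology=3, Statistics=3, Chemistry=3. No two conflicting exams share a time slot.

3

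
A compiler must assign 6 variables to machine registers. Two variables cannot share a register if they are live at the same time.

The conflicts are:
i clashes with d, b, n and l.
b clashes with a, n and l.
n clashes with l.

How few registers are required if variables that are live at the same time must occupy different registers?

4

i, b, n, l pairwise conflict, so at least 4 registers are needed.
A valid assignment using 4 registers: i=1, d=2, b=2, a=1, n=4, l=3. Every pair that conflicts lands in different registers.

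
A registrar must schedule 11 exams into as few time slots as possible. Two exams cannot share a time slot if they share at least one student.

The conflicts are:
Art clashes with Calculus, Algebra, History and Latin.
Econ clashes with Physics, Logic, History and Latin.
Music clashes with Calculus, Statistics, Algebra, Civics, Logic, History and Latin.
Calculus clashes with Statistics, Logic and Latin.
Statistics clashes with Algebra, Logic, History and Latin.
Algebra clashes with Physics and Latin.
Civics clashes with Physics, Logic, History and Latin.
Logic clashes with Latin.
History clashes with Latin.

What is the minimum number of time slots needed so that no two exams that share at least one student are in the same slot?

5

Music, Calculus, Statistics, Logic, Latin all conflict with each other, so at least 5 time slots are needed.
A valid assignment using 5 time slots: Art=2, Econ=2, Music=2, Calculus=5, Statistics=3, Algebra=4, Civics=3, Physics=1, Logic=4, History=4, Latin=1. No two conflicting exams share a time slot.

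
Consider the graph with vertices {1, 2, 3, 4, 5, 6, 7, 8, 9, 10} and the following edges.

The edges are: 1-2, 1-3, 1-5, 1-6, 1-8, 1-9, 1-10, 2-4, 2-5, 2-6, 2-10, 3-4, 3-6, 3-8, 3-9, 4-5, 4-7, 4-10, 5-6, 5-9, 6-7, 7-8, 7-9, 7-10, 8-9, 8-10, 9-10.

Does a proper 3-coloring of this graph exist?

No

1, 2, 5, 6 form a clique, so at least 4 colors are needed.
So 3 colors are not enough.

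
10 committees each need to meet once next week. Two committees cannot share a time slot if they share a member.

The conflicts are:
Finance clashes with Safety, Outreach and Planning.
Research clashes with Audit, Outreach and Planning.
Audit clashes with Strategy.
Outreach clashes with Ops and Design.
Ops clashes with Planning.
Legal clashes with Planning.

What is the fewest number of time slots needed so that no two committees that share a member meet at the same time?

Finance and Safety conflict, so at least 2 time slots are needed.
2 time slots suffice: time slot 1 → {Safety, Audit, Outreach, Planning}; time slot 2 → {Finance, Research, Ops, Legal, Strategy, Design}. Every pair that conflicts lands in different time slots.

2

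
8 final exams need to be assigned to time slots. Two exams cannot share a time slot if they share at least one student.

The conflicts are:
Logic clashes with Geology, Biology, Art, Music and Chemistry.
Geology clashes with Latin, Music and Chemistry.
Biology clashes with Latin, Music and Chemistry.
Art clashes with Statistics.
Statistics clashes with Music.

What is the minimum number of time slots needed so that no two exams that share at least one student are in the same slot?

3

Logic, Biology, Music all conflict with each other, so at least 3 time slots are needed.
A valid assignment using 3 time slots: Logic=1, Geology=2, Biology=2, Art=2, Latin=1, Statistics=1, Music=3, Chemistry=3. Each listed conflict is separated.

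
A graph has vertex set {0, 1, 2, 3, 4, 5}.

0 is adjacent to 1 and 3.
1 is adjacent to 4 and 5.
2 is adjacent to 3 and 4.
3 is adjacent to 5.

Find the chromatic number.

3

The cycle 4-1-5-3-2-4 has odd length 5, so it cannot be 2-colored; at least 3 colors are needed.
A valid assignment using 3 colors: 0=blue, 1=red, 2=green, 3=red, 4=blue, 5=blue. No two adjacent vertices share a color.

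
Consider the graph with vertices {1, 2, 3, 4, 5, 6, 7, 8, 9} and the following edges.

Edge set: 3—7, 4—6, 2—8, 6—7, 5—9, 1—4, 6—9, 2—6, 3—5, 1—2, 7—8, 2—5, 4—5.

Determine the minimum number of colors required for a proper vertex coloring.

3

The cycle 7-6-4-5-3-7 has odd length 5, so it cannot be 2-colored; at least 3 colors are needed.
3 colors suffice: color a → {1, 5, 6, 8}; color b → {2, 4, 7, 9}; color c → {3}. No two adjacent vertices share a color.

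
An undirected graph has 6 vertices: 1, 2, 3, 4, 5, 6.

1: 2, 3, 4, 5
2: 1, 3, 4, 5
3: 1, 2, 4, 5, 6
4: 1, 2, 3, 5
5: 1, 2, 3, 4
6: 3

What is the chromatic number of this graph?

1, 2, 3, 4, 5 are pairwise adjacent (a clique of size 5), so at least 5 colors are needed.
5 colors suffice: color a → {3}; color b → {2, 6}; color c → {5}; color d → {1}; color e → {4}. No two adjacent vertices share a color.

5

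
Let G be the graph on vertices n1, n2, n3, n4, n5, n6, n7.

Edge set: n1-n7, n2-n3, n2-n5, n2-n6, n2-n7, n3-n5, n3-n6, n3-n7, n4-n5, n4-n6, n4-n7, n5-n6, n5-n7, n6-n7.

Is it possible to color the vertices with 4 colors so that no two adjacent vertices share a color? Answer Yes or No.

No

n2, n3, n5, n6, n7 form a clique, so at least 5 colors are needed.
So 4 colors are not enough.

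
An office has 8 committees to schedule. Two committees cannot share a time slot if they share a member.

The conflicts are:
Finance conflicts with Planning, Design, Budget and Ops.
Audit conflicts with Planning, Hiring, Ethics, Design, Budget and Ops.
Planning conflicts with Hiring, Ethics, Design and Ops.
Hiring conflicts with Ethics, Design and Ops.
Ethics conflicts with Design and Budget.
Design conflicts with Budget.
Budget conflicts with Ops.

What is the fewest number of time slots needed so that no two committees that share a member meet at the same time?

5

Audit, Planning, Hiring, Ethics, Design all conflict with each other, so at least 5 time slots are needed.
5 time slots suffice: time slot 1 → {Planning, Budget}; time slot 2 → {Finance, Audit}; time slot 3 → {Design, Ops}; time slot 4 → {Hiring}; time slot 5 → {Ethics}. Every pair that conflicts lands in different time slots.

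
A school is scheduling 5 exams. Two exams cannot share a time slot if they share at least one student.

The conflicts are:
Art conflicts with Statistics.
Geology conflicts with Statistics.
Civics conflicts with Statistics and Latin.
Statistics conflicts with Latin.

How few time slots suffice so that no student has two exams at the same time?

Civics, Statistics, Latin pairwise conflict, so at least 3 time slots are needed.
3 time slots suffice: time slot 1 → {Statistics}; time slot 2 → {Art, Geology, Latin}; time slot 3 → {Civics}. No two conflicting exams share a time slot.

3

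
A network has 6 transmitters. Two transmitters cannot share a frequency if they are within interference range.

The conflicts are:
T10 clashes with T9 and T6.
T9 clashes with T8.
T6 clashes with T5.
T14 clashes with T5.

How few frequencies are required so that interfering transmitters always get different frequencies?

T14 and T5 conflict, so at least 2 frequencies are needed.
2 frequencies suffice: frequency 1 → {T10, T8, T5}; frequency 2 → {T9, T6, T14}. Every pair that conflicts lands in different frequencies.

2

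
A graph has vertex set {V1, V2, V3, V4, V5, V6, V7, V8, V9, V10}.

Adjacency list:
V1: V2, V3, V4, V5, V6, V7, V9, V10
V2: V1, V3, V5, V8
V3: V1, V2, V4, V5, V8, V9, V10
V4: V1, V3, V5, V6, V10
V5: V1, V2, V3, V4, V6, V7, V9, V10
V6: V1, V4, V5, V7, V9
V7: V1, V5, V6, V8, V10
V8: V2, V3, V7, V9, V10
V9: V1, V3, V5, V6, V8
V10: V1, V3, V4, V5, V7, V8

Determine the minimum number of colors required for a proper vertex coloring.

V1, V3, V4, V5, V10 are mutually adjacent (a clique of size 5), so at least 5 colors are needed.
5 colors suffice: color 1 → {V1, V8}; color 2 → {V5}; color 3 → {V3, V6}; color 4 → {V2, V9, V10}; color 5 → {V4, V7}. Each edge has distinct colors on its endpoints.

5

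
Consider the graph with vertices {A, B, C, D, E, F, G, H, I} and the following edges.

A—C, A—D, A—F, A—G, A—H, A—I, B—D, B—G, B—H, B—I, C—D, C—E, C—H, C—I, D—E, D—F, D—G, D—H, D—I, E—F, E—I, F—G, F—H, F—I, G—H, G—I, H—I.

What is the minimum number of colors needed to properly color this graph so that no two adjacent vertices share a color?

6

A, D, F, G, H, I form a clique, so at least 6 colors are needed.
6 colors suffice: color 1 → {D}; color 2 → {I}; color 3 → {E, H}; color 4 → {C, G}; color 5 → {B, F}; color 6 → {A}. No two adjacent vertices share a color.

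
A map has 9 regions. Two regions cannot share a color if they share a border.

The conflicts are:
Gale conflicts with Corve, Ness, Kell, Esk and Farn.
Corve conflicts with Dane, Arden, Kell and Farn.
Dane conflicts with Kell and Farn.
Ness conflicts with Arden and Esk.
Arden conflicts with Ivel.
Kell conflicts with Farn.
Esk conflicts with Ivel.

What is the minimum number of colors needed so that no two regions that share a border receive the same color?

Gale, Corve, Kell, Farn all conflict with each other, so at least 4 colors are needed.
4 colors suffice: color 1 → {Corve, Ness, Ivel}; color 2 → {Gale, Dane, Arden}; color 3 → {Esk, Farn}; color 4 → {Kell}. No two conflicting regions share a color.

4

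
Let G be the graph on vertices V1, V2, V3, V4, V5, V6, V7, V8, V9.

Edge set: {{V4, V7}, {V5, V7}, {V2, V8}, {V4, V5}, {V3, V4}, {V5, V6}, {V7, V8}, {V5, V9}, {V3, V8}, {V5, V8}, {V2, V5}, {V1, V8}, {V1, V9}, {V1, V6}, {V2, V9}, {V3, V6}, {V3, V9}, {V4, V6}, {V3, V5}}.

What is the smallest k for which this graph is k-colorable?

4

V3, V4, V5, V6 are pairwise adjacent (a clique of size 4), so at least 4 colors are needed.
4 colors suffice: color 1 → {V1, V5}; color 2 → {V6, V8, V9}; color 3 → {V2, V3, V7}; color 4 → {V4}. Every edge joins two different colors.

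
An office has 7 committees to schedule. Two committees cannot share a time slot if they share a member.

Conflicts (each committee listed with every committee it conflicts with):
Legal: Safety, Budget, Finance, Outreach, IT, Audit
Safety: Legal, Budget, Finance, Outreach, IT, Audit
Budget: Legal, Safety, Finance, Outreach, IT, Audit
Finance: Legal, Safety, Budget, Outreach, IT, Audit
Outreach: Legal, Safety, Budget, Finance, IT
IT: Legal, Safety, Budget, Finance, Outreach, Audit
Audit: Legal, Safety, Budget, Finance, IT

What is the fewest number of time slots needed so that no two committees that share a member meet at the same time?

6

Legal, Safety, Budget, Finance, Outreach, IT all conflict with each other, so at least 6 time slots are needed.
6 time slots suffice: time slot 1 → {IT}; time slot 2 → {Safety}; time slot 3 → {Finance}; time slot 4 → {Legal}; time slot 5 → {Budget}; time slot 6 → {Outreach, Audit}. No two conflicting committees share a time slot.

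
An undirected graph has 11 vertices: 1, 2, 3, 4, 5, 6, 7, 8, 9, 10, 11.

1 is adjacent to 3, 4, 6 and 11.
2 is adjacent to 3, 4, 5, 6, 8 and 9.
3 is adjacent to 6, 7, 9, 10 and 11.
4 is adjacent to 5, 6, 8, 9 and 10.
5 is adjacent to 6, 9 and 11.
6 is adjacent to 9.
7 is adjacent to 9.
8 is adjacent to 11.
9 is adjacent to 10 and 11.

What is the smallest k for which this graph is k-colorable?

2, 4, 5, 6, 9 are pairwise adjacent (a clique of size 5), so at least 5 colors are needed.
5 colors suffice: color red → {1, 8, 9}; color blue → {3, 4}; color green → {6, 7, 10, 11}; color yellow → {2}; color purple → {5}. No two adjacent vertices share a color.

5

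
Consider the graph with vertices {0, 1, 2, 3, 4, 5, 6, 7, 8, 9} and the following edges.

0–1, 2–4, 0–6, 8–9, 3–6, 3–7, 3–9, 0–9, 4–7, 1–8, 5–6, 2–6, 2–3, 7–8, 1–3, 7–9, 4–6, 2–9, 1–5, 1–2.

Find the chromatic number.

3

1, 2, 3 form a triangle, so at least 3 colors are needed.
3 colors suffice: color red → {1, 6, 9}; color blue → {0, 3, 4, 5, 8}; color green → {2, 7}. Every edge joins two different colors.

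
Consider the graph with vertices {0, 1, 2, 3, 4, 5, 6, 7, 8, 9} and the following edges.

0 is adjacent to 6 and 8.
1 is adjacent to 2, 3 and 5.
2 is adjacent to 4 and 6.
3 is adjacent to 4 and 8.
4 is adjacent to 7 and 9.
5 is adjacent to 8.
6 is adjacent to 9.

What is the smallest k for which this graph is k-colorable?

1 and 3 are adjacent, so at least 2 colors are needed.
2 colors suffice: color red → {1, 4, 6, 8}; color blue → {0, 2, 3, 5, 7, 9}. Every edge joins two different colors.

2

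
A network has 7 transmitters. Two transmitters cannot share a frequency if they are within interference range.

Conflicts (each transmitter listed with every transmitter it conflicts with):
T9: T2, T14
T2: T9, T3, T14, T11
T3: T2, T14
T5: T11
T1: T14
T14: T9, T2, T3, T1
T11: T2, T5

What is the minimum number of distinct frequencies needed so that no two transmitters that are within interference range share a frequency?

3

T2, T3, T14 pairwise conflict, so at least 3 frequencies are needed.
3 frequencies suffice: frequency 1 → {T2, T5, T1}; frequency 2 → {T14, T11}; frequency 3 → {T9, T3}. Every pair that conflicts lands in different frequencies.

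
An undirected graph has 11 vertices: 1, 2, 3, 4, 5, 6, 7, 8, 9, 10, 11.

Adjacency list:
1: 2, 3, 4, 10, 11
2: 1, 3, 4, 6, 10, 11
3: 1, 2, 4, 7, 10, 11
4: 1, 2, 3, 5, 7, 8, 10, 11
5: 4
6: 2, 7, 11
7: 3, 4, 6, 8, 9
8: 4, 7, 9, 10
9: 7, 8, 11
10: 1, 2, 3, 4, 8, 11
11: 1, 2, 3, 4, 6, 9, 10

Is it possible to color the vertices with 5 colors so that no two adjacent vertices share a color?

No

1, 2, 3, 4, 10, 11 are pairwise adjacent (a clique of size 6), so at least 6 colors are needed.
So 5 colors are not enough.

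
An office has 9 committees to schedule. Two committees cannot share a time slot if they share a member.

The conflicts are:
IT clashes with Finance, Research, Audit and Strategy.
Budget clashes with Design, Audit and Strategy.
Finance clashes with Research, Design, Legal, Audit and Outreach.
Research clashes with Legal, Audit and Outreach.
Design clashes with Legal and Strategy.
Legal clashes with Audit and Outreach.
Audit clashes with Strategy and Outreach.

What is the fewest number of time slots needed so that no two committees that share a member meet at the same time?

5

Finance, Research, Legal, Audit, Outreach are mutually in conflict, so at least 5 time slots are needed.
5 time slots suffice: IT=3, Budget=3, Finance=2, Research=4, Design=1, Legal=3, Audit=1, Strategy=2, Outreach=5. No two conflicting committees share a time slot.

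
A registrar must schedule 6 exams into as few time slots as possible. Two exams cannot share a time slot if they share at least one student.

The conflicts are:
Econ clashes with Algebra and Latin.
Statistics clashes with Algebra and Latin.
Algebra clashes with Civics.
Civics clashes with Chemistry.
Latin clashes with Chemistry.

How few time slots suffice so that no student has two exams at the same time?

3

The cycle Econ-Algebra-Civics-Chemistry-Latin-Econ has odd length 5, so it cannot be 2-colored; at least 3 time slots are needed.
3 time slots suffice: time slot 1 → {Algebra, Latin}; time slot 2 → {Econ, Statistics, Civics}; time slot 3 → {Chemistry}. Every pair that conflicts lands in different time slots.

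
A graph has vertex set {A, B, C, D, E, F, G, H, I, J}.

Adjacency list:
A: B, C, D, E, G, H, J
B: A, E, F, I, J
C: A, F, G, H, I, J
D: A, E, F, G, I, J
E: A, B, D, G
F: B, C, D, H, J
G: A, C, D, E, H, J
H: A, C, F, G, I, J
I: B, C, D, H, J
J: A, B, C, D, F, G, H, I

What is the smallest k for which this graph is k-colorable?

5

A, C, G, H, J are pairwise adjacent (a clique of size 5), so at least 5 colors are needed.
5 colors suffice: color 1 → {E, J}; color 2 → {A, F, I}; color 3 → {B, G}; color 4 → {C, D}; color 5 → {H}. Each edge has distinct colors on its endpoints.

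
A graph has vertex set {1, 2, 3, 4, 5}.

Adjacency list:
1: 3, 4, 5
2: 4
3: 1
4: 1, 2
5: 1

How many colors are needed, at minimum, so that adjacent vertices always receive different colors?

2

1 and 4 are adjacent, so at least 2 colors are needed.
2 colors suffice: 1=red, 2=red, 3=blue, 4=blue, 5=blue. No two adjacent vertices share a color.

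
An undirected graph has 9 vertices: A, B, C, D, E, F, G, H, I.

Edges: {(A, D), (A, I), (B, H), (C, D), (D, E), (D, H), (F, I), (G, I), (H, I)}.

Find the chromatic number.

A and D are adjacent, so at least 2 colors are needed.
One proper 2-coloring: A=2, B=1, C=2, D=1, E=2, F=2, G=2, H=2, I=1. No two adjacent vertices share a color.

2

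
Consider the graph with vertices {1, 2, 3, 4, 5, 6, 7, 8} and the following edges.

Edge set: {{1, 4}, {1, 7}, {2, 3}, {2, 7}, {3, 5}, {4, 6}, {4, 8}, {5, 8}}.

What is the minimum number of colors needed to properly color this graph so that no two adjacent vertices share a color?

3

The cycle 2-7-1-4-8-5-3-2 has odd length 7, so it cannot be 2-colored; at least 3 colors are needed.
3 colors suffice: color red → {2, 4, 5}; color blue → {1, 3, 6, 8}; color green → {7}. No two adjacent vertices share a color.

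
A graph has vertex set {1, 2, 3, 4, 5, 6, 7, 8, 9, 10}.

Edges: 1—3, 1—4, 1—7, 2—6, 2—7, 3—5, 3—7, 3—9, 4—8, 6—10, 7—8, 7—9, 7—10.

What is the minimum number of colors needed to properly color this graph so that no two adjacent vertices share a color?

3, 7, 9 are pairwise adjacent, so at least 3 colors are needed.
3 colors suffice: 1=green, 2=blue, 3=blue, 4=red, 5=red, 6=red, 7=red, 8=blue, 9=green, 10=blue. Every edge joins two different colors.

3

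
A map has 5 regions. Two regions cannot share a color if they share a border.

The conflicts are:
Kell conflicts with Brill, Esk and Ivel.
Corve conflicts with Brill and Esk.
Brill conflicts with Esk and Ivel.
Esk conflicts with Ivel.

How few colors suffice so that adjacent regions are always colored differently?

Kell, Brill, Esk, Ivel all conflict with each other, so at least 4 colors are needed.
One proper 4-coloring: Kell=4, Corve=3, Brill=1, Esk=2, Ivel=3. No two conflicting regions share a color.

4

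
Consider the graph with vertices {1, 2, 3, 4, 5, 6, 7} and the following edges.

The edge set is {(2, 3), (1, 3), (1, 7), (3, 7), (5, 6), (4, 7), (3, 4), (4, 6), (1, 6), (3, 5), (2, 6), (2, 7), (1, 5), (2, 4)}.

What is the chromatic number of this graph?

4

2, 3, 4, 7 form a clique, so at least 4 colors are needed.
4 colors suffice: color red → {3, 6}; color blue → {1, 4}; color green → {2, 5}; color yellow → {7}. No two adjacent vertices share a color.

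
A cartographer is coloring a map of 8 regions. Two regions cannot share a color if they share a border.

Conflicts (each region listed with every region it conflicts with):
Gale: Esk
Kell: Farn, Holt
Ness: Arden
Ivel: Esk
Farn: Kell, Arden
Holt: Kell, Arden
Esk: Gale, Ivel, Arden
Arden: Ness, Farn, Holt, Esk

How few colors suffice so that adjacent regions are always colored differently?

Kell and Holt conflict, so at least 2 colors are needed.
2 colors suffice: color 1 → {Gale, Kell, Ivel, Arden}; color 2 → {Ness, Farn, Holt, Esk}. No two conflicting regions share a color.

2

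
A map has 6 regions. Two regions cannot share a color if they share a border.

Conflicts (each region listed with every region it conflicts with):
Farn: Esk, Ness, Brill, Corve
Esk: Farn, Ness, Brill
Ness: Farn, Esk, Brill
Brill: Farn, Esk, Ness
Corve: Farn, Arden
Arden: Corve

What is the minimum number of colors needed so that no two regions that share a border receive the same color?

4

Farn, Esk, Ness, Brill all conflict with each other, so at least 4 colors are needed.
A valid assignment using 4 colors: Farn=1, Esk=4, Ness=2, Brill=3, Corve=2, Arden=1. Every pair that conflicts lands in different colors.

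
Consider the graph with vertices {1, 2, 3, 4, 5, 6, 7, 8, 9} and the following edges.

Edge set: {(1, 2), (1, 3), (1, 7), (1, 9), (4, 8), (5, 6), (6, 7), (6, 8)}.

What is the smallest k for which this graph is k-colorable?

2

1 and 2 are adjacent, so at least 2 colors are needed.
2 colors suffice: color red → {1, 4, 6}; color blue → {2, 3, 5, 7, 8, 9}. Every edge joins two different colors.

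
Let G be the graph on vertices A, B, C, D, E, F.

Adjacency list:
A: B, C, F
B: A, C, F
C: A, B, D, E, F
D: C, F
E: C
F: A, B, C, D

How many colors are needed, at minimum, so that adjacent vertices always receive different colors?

A, B, C, F are mutually adjacent (a clique of size 4), so at least 4 colors are needed.
4 colors suffice: A=4, B=3, C=1, D=3, E=2, F=2. Each edge has distinct colors on its endpoints.

4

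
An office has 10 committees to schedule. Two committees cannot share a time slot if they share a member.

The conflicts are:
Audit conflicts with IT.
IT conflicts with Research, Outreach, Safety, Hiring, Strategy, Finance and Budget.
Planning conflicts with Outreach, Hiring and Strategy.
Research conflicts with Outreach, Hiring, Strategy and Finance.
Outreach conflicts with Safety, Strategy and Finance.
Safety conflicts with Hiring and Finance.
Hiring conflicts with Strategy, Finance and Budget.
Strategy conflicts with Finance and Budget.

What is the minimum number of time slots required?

IT, Research, Outreach, Strategy, Finance all conflict with each other, so at least 5 time slots are needed.
Using 5 time slots: Audit=2, IT=1, Planning=1, Research=5, Outreach=3, Safety=2, Hiring=3, Strategy=2, Finance=4, Budget=4. Each listed conflict is separated.

5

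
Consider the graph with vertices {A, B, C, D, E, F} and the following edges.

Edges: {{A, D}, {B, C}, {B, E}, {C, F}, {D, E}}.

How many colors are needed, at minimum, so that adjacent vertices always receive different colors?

2

A and D are adjacent, so at least 2 colors are needed.
2 colors suffice: color red → {A, C, E}; color blue → {B, D, F}. No two adjacent vertices share a color.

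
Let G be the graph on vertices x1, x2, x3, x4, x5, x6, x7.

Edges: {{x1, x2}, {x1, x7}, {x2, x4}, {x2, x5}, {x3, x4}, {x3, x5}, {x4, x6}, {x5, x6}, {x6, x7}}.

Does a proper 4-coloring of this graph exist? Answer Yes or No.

The chromatic number is 3. The cycle x6-x4-x2-x1-x7-x6 has odd length 5, so it cannot be 2-colored; at least 3 colors are needed.
A valid assignment using 3 colors: x1=3, x2=1, x3=1, x4=2, x5=2, x6=1, x7=2.
Since 4 ≥ 3, a proper 4-coloring certainly exists.

Yes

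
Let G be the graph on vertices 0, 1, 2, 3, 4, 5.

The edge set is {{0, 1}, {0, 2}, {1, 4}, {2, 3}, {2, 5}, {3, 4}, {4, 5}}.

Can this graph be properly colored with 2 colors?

No

The cycle 3-4-1-0-2-3 has odd length 5, so it cannot be 2-colored; at least 3 colors are needed.
So 2 colors are not enough.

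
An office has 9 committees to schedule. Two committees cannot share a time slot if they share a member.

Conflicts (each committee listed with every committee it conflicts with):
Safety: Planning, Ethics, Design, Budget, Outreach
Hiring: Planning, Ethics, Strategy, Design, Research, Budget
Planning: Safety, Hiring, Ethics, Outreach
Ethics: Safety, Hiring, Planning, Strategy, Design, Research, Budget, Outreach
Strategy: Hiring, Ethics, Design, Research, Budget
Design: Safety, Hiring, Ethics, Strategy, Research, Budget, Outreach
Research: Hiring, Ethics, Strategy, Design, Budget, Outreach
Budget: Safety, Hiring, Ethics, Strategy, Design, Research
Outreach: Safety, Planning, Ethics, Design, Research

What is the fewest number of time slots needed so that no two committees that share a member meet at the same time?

6

Hiring, Ethics, Strategy, Design, Research, Budget pairwise conflict, so at least 6 time slots are needed.
6 time slots suffice: time slot 1 → {Ethics}; time slot 2 → {Planning, Design}; time slot 3 → {Budget, Outreach}; time slot 4 → {Safety, Hiring}; time slot 5 → {Research}; time slot 6 → {Strategy}. Every pair that conflicts lands in different time slots.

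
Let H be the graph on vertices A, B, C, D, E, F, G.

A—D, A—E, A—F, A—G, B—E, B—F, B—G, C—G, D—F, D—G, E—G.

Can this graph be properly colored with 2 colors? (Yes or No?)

B, E, G are pairwise adjacent, so at least 3 colors are needed.
So 2 colors are not enough.

No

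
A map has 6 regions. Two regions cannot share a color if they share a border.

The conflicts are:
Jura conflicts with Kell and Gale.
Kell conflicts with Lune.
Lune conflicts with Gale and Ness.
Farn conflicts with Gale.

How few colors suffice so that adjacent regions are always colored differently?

2

Jura and Gale conflict, so at least 2 colors are needed.
2 colors suffice: Jura=2, Kell=1, Lune=2, Farn=2, Gale=1, Ness=1. Every pair that conflicts lands in different colors.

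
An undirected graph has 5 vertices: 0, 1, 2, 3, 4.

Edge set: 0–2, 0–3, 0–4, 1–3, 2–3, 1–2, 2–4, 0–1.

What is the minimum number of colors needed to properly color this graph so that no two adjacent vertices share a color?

0, 1, 2, 3 are mutually adjacent (a clique of size 4), so at least 4 colors are needed.
One proper 4-coloring: 0=red, 1=green, 2=blue, 3=yellow, 4=green. Every edge joins two different colors.

4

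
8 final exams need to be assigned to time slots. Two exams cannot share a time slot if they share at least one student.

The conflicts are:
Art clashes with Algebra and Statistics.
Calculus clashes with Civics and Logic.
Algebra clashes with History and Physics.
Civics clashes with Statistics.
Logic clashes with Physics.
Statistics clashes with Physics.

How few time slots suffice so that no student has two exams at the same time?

3

The cycle Logic-Physics-Statistics-Civics-Calculus-Logic has odd length 5, so it cannot be 2-colored; at least 3 time slots are needed.
Using 3 time slots: Art=2, Calculus=1, Algebra=1, Civics=2, Logic=3, History=2, Statistics=1, Physics=2. Each listed conflict is separated.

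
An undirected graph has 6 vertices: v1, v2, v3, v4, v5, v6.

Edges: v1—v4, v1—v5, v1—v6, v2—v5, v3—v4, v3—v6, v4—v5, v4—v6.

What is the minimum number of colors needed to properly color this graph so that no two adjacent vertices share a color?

v1, v4, v5 form a triangle, so at least 3 colors are needed.
3 colors suffice: v1=3, v2=1, v3=3, v4=1, v5=2, v6=2. Each edge has distinct colors on its endpoints.

3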